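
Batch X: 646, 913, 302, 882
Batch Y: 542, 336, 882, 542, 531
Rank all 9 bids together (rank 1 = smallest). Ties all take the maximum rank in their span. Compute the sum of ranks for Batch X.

24

Sorted (ascending): 302, 336, 531, 542, 542, 646, 882, 882, 913
The 2 values of 542 occupy positions 4–5 → each gets rank 5.
The 2 values of 882 occupy positions 7–8 → each gets rank 8.
Batch X values → pooled ranks: 646→6, 913→9, 302→1, 882→8
Rank sum = 6 + 9 + 1 + 8 = 24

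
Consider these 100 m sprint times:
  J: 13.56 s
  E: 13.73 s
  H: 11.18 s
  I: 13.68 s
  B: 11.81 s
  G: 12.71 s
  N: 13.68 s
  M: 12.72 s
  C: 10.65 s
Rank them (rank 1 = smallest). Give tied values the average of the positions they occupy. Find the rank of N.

Sorted (ascending): 10.65, 11.18, 11.81, 12.71, 12.72, 13.56, 13.68, 13.68, 13.73
The 2 values of 13.68 occupy positions 7–8 → average rank (7+8)/2 = 7.5.
N has value 13.68 s → rank 7.5.

7.5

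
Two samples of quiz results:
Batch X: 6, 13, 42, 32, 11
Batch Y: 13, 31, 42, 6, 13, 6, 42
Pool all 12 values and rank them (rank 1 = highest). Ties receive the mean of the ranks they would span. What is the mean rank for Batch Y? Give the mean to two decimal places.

Sorted (descending): 42, 42, 42, 32, 31, 13, 13, 13, 11, 6, 6, 6
The 3 values of 42 occupy positions 1–3 → average rank 2.
The 3 values of 13 occupy positions 6–8 → average rank 7.
The 3 values of 6 occupy positions 10–12 → average rank 11.
Batch Y values → pooled ranks: 13→7, 31→5, 42→2, 6→11, 13→7, 6→11, 42→2
Mean rank = (7 + 5 + 2 + 11 + 7 + 11 + 2) / 7 = 6.43

6.43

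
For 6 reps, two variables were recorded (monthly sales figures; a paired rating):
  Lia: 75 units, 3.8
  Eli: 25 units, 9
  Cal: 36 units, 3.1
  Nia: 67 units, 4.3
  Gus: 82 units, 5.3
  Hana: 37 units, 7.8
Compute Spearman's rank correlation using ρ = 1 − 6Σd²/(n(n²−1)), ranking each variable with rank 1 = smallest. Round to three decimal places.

Ranks of variable 1: 5, 1, 2, 4, 6, 3
Ranks of variable 2: 2, 6, 1, 3, 4, 5
d = r₁ − r₂: 3, -5, 1, 1, 2, -2
d²: 9, 25, 1, 1, 4, 4; Σd² = 44
ρ = 1 − 6·44/(6·35) = 1 − 264/210 = -0.257

-0.257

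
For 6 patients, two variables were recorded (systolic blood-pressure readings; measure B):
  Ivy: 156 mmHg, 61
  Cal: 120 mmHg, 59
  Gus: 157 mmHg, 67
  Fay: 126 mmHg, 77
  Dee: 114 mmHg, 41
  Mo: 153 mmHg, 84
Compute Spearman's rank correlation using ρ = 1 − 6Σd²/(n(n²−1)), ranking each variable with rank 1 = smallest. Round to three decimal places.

Ranks of variable 1: 5, 2, 6, 3, 1, 4
Ranks of variable 2: 3, 2, 4, 5, 1, 6
d = r₁ − r₂: 2, 0, 2, -2, 0, -2
d²: 4, 0, 4, 4, 0, 4; Σd² = 16
ρ = 1 − 6·16/(6·35) = 1 − 96/210 = 0.543

0.543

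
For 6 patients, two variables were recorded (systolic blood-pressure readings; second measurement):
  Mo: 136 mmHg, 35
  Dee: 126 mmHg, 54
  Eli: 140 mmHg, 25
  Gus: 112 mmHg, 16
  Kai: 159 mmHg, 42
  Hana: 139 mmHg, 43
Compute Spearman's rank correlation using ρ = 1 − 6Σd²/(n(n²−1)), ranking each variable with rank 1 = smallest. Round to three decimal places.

0.143

Ranks of variable 1: 3, 2, 5, 1, 6, 4
Ranks of variable 2: 3, 6, 2, 1, 4, 5
d = r₁ − r₂: 0, -4, 3, 0, 2, -1
d²: 0, 16, 9, 0, 4, 1; Σd² = 30
ρ = 1 − 6·30/(6·35) = 1 − 180/210 = 0.143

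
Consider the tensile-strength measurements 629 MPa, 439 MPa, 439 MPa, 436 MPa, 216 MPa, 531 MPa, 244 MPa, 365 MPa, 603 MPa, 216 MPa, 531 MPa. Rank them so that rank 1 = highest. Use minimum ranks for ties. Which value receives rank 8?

Sorted (descending): 629, 603, 531, 531, 439, 439, 436, 365, 244, 216, 216
The 2 values of 531 occupy positions 3–4 → each gets rank 3.
The 2 values of 439 occupy positions 5–6 → each gets rank 5.
The 2 values of 216 occupy positions 10–11 → each gets rank 10.
Rank 8 → value 365.

365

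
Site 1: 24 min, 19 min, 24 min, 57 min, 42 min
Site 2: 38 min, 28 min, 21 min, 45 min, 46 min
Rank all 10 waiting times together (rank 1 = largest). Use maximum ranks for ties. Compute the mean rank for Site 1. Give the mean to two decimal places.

6.20

Sorted (descending): 57, 46, 45, 42, 38, 28, 24, 24, 21, 19
The 2 values of 24 occupy positions 7–8 → each gets rank 8.
Site 1 values → pooled ranks: 24→8, 19→10, 24→8, 57→1, 42→4
Mean rank = (8 + 10 + 8 + 1 + 4) / 5 = 6.20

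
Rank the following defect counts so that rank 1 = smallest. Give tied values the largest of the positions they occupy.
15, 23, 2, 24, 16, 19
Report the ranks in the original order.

2, 5, 1, 6, 3, 4

Sorted (ascending): 2, 15, 16, 19, 23, 24
No ties — each value takes its position as its rank.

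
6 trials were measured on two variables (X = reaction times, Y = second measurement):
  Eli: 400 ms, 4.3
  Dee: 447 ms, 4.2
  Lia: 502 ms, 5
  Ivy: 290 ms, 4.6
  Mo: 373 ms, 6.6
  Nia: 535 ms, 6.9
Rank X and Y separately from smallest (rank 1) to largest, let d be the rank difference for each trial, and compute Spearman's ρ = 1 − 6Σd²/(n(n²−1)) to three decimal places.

Ranks of variable 1: 3, 4, 5, 1, 2, 6
Ranks of variable 2: 2, 1, 4, 3, 5, 6
d = r₁ − r₂: 1, 3, 1, -2, -3, 0
d²: 1, 9, 1, 4, 9, 0; Σd² = 24
ρ = 1 − 6·24/(6·35) = 1 − 144/210 = 0.314

0.314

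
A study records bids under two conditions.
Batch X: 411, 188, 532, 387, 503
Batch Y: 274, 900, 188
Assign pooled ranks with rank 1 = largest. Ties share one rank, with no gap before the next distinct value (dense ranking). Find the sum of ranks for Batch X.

Sorted (descending): 900, 532, 503, 411, 387, 274, 188, 188
The 2 values of 188 share dense rank 7.
Remaining distinct values take the next consecutive integers.
Batch X values → pooled ranks: 411→4, 188→7, 532→2, 387→5, 503→3
Rank sum = 4 + 7 + 2 + 5 + 3 = 21

21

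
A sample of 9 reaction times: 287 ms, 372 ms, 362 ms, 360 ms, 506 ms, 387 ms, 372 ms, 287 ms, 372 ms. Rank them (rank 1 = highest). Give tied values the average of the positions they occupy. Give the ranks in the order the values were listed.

8.5, 4, 6, 7, 1, 2, 4, 8.5, 4

Sorted (descending): 506, 387, 372, 372, 372, 362, 360, 287, 287
The 3 values of 372 occupy positions 3–5 → average rank 4.
The 2 values of 287 occupy positions 8–9 → average rank (8+9)/2 = 8.5.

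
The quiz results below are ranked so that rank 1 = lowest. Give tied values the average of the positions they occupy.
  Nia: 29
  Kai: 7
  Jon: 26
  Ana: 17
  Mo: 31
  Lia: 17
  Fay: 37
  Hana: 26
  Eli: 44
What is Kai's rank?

1

Sorted (ascending): 7, 17, 17, 26, 26, 29, 31, 37, 44
The 2 values of 17 occupy positions 2–3 → average rank (2+3)/2 = 2.5.
The 2 values of 26 occupy positions 4–5 → average rank (4+5)/2 = 4.5.
Kai has value 7 → rank 1.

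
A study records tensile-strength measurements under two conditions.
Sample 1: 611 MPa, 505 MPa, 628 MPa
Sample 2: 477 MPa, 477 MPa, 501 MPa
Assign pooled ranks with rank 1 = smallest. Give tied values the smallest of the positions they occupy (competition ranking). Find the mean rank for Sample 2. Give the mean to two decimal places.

Sorted (ascending): 477, 477, 501, 505, 611, 628
The 2 values of 477 occupy positions 1–2 → each gets rank 1.
Sample 2 values → pooled ranks: 477→1, 477→1, 501→3
Mean rank = (1 + 1 + 3) / 3 = 1.67

1.67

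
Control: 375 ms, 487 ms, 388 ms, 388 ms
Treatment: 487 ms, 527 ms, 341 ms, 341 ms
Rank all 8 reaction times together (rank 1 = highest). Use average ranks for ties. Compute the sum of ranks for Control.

Sorted (descending): 527, 487, 487, 388, 388, 375, 341, 341
The 2 values of 487 occupy positions 2–3 → average rank (2+3)/2 = 2.5.
The 2 values of 388 occupy positions 4–5 → average rank (4+5)/2 = 4.5.
The 2 values of 341 occupy positions 7–8 → average rank (7+8)/2 = 7.5.
Control values → pooled ranks: 375→6, 487→2.5, 388→4.5, 388→4.5
Rank sum = 6 + 2.5 + 4.5 + 4.5 = 17.5

17.5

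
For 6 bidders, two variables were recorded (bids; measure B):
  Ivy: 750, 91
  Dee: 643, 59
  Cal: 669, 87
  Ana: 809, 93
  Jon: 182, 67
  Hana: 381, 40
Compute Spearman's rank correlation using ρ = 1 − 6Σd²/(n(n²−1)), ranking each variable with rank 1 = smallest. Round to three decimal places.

0.829

Ranks of variable 1: 5, 3, 4, 6, 1, 2
Ranks of variable 2: 5, 2, 4, 6, 3, 1
d = r₁ − r₂: 0, 1, 0, 0, -2, 1
d²: 0, 1, 0, 0, 4, 1; Σd² = 6
ρ = 1 − 6·6/(6·35) = 1 − 36/210 = 0.829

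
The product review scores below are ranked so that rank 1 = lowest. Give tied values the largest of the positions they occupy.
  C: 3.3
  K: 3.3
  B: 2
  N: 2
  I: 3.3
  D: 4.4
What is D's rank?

6

Sorted (ascending): 2, 2, 3.3, 3.3, 3.3, 4.4
The 2 values of 2 occupy positions 1–2 → each gets rank 2.
The 3 values of 3.3 occupy positions 3–5 → each gets rank 5.
D has value 4.4 → rank 6.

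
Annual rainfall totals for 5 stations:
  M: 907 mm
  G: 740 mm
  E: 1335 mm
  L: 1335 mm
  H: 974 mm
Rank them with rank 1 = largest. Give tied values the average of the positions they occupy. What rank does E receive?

1.5

Sorted (descending): 1335, 1335, 974, 907, 740
The 2 values of 1335 occupy positions 1–2 → average rank (1+2)/2 = 1.5.
E has value 1335 mm → rank 1.5.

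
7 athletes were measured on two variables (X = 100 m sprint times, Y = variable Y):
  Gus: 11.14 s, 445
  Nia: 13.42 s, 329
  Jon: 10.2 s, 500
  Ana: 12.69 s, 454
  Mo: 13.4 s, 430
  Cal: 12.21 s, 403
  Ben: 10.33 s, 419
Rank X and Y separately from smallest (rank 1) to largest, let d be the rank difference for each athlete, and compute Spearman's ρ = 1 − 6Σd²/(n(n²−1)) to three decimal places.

Ranks of variable 1: 3, 7, 1, 5, 6, 4, 2
Ranks of variable 2: 5, 1, 7, 6, 4, 2, 3
d = r₁ − r₂: -2, 6, -6, -1, 2, 2, -1
d²: 4, 36, 36, 1, 4, 4, 1; Σd² = 86
ρ = 1 − 6·86/(7·48) = 1 − 516/336 = -0.536

-0.536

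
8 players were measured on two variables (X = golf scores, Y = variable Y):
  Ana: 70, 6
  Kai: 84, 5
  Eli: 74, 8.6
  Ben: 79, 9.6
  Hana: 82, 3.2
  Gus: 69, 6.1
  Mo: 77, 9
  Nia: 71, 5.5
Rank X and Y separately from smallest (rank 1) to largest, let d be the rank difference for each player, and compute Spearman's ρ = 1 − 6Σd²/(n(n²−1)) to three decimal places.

-0.238

Ranks of variable 1: 2, 8, 4, 6, 7, 1, 5, 3
Ranks of variable 2: 4, 2, 6, 8, 1, 5, 7, 3
d = r₁ − r₂: -2, 6, -2, -2, 6, -4, -2, 0
d²: 4, 36, 4, 4, 36, 16, 4, 0; Σd² = 104
ρ = 1 − 6·104/(8·63) = 1 − 624/504 = -0.238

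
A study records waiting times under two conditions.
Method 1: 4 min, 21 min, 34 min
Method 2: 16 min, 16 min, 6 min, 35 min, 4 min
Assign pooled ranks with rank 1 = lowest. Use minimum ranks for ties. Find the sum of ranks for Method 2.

20

Sorted (ascending): 4, 4, 6, 16, 16, 21, 34, 35
The 2 values of 4 occupy positions 1–2 → each gets rank 1.
The 2 values of 16 occupy positions 4–5 → each gets rank 4.
Method 2 values → pooled ranks: 16→4, 16→4, 6→3, 35→8, 4→1
Rank sum = 4 + 4 + 3 + 8 + 1 = 20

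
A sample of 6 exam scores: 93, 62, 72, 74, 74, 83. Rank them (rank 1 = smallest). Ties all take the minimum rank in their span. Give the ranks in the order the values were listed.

6, 1, 2, 3, 3, 5

Sorted (ascending): 62, 72, 74, 74, 83, 93
The 2 values of 74 occupy positions 3–4 → each gets rank 3.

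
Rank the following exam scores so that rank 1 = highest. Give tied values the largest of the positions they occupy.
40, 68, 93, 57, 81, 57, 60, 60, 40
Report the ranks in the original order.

9, 3, 1, 7, 2, 7, 5, 5, 9

Sorted (descending): 93, 81, 68, 60, 60, 57, 57, 40, 40
The 2 values of 60 occupy positions 4–5 → each gets rank 5.
The 2 values of 57 occupy positions 6–7 → each gets rank 7.
The 2 values of 40 occupy positions 8–9 → each gets rank 9.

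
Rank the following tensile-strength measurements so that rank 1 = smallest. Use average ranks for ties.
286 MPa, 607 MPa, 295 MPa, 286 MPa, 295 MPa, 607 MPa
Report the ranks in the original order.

Sorted (ascending): 286, 286, 295, 295, 607, 607
The 2 values of 286 occupy positions 1–2 → average rank (1+2)/2 = 1.5.
The 2 values of 295 occupy positions 3–4 → average rank (3+4)/2 = 3.5.
The 2 values of 607 occupy positions 5–6 → average rank (5+6)/2 = 5.5.

1.5, 5.5, 3.5, 1.5, 3.5, 5.5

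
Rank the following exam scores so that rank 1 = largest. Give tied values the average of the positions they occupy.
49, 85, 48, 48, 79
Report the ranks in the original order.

3, 1, 4.5, 4.5, 2

Sorted (descending): 85, 79, 49, 48, 48
The 2 values of 48 occupy positions 4–5 → average rank (4+5)/2 = 4.5.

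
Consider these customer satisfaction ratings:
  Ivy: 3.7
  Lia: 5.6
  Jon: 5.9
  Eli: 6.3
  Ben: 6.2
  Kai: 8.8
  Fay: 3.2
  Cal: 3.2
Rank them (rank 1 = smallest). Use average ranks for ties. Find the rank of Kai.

8

Sorted (ascending): 3.2, 3.2, 3.7, 5.6, 5.9, 6.2, 6.3, 8.8
The 2 values of 3.2 occupy positions 1–2 → average rank (1+2)/2 = 1.5.
Kai has value 8.8 → rank 8.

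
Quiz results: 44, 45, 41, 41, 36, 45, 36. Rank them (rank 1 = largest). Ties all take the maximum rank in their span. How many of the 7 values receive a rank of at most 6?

5

Sorted (descending): 45, 45, 44, 41, 41, 36, 36
The 2 values of 45 occupy positions 1–2 → each gets rank 2.
The 2 values of 41 occupy positions 4–5 → each gets rank 5.
The 2 values of 36 occupy positions 6–7 → each gets rank 7.
Ranks ≤ 6: {2, 2, 3, 5, 5} → 5 values.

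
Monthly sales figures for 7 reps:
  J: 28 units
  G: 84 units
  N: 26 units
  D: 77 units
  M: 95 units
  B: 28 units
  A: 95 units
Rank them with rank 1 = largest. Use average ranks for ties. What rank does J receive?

5.5

Sorted (descending): 95, 95, 84, 77, 28, 28, 26
The 2 values of 95 occupy positions 1–2 → average rank (1+2)/2 = 1.5.
The 2 values of 28 occupy positions 5–6 → average rank (5+6)/2 = 5.5.
J has value 28 units → rank 5.5.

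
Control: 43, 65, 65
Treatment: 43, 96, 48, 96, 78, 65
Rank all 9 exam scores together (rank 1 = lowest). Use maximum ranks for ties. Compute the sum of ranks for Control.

Sorted (ascending): 43, 43, 48, 65, 65, 65, 78, 96, 96
The 2 values of 43 occupy positions 1–2 → each gets rank 2.
The 3 values of 65 occupy positions 4–6 → each gets rank 6.
The 2 values of 96 occupy positions 8–9 → each gets rank 9.
Control values → pooled ranks: 43→2, 65→6, 65→6
Rank sum = 2 + 6 + 6 = 14

14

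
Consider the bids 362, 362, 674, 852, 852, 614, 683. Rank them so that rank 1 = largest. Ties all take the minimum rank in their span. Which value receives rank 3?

683

Sorted (descending): 852, 852, 683, 674, 614, 362, 362
The 2 values of 852 occupy positions 1–2 → each gets rank 1.
The 2 values of 362 occupy positions 6–7 → each gets rank 6.
Rank 3 → value 683.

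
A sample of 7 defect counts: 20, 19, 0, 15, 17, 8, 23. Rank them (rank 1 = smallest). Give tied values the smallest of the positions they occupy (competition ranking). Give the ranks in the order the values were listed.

6, 5, 1, 3, 4, 2, 7

Sorted (ascending): 0, 8, 15, 17, 19, 20, 23
No ties — each value takes its position as its rank.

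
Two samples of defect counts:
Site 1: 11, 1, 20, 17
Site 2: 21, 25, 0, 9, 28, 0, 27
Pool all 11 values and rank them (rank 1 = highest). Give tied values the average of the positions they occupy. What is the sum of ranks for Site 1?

27

Sorted (descending): 28, 27, 25, 21, 20, 17, 11, 9, 1, 0, 0
The 2 values of 0 occupy positions 10–11 → average rank (10+11)/2 = 10.5.
Site 1 values → pooled ranks: 11→7, 1→9, 20→5, 17→6
Rank sum = 7 + 9 + 5 + 6 = 27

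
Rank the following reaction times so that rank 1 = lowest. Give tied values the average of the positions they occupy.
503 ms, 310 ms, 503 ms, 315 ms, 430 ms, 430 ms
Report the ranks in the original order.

Sorted (ascending): 310, 315, 430, 430, 503, 503
The 2 values of 430 occupy positions 3–4 → average rank (3+4)/2 = 3.5.
The 2 values of 503 occupy positions 5–6 → average rank (5+6)/2 = 5.5.

5.5, 1, 5.5, 2, 3.5, 3.5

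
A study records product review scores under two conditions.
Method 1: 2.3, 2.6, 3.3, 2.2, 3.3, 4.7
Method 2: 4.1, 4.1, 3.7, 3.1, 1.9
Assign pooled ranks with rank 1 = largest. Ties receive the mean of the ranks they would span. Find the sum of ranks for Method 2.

27

Sorted (descending): 4.7, 4.1, 4.1, 3.7, 3.3, 3.3, 3.1, 2.6, 2.3, 2.2, 1.9
The 2 values of 4.1 occupy positions 2–3 → average rank (2+3)/2 = 2.5.
The 2 values of 3.3 occupy positions 5–6 → average rank (5+6)/2 = 5.5.
Method 2 values → pooled ranks: 4.1→2.5, 4.1→2.5, 3.7→4, 3.1→7, 1.9→11
Rank sum = 2.5 + 2.5 + 4 + 7 + 11 = 27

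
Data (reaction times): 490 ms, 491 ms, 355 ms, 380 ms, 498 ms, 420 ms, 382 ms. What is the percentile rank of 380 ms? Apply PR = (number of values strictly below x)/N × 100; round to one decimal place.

N = 7.
Strictly below 380: 1. Equal to 380: 1.
PR = 1/7 × 100 = 14.3

14.3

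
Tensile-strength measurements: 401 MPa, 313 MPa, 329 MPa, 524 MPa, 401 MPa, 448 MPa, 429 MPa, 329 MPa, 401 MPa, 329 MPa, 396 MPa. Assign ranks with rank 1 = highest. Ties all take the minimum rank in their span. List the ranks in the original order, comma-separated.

Sorted (descending): 524, 448, 429, 401, 401, 401, 396, 329, 329, 329, 313
The 3 values of 401 occupy positions 4–6 → each gets rank 4.
The 3 values of 329 occupy positions 8–10 → each gets rank 8.

4, 11, 8, 1, 4, 2, 3, 8, 4, 8, 7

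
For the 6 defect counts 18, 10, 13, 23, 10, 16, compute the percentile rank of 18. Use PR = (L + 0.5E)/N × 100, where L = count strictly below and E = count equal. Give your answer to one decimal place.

N = 6.
Strictly below 18: 4. Equal to 18: 1.
PR = (4 + 0.5·1)/6 × 100 = 75.0

75.0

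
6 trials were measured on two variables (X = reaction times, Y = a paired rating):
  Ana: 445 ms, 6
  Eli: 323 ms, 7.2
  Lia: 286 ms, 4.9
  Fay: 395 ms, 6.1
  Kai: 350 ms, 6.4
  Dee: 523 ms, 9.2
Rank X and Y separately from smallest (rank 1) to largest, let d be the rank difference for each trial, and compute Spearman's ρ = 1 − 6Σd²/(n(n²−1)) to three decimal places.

Ranks of variable 1: 5, 2, 1, 4, 3, 6
Ranks of variable 2: 2, 5, 1, 3, 4, 6
d = r₁ − r₂: 3, -3, 0, 1, -1, 0
d²: 9, 9, 0, 1, 1, 0; Σd² = 20
ρ = 1 − 6·20/(6·35) = 1 − 120/210 = 0.429

0.429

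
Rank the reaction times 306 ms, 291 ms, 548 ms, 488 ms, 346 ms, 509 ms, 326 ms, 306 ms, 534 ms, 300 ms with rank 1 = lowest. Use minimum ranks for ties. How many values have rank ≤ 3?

4

Sorted (ascending): 291, 300, 306, 306, 326, 346, 488, 509, 534, 548
The 2 values of 306 occupy positions 3–4 → each gets rank 3.
Ranks ≤ 3: {1, 2, 3, 3} → 4 values.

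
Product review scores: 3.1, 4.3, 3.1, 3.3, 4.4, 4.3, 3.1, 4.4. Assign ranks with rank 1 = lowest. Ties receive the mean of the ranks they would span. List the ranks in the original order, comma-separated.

Sorted (ascending): 3.1, 3.1, 3.1, 3.3, 4.3, 4.3, 4.4, 4.4
The 3 values of 3.1 occupy positions 1–3 → average rank 2.
The 2 values of 4.3 occupy positions 5–6 → average rank (5+6)/2 = 5.5.
The 2 values of 4.4 occupy positions 7–8 → average rank (7+8)/2 = 7.5.

2, 5.5, 2, 4, 7.5, 5.5, 2, 7.5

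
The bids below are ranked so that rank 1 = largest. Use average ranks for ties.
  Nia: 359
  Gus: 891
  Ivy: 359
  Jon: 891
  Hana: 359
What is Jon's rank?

Sorted (descending): 891, 891, 359, 359, 359
The 2 values of 891 occupy positions 1–2 → average rank (1+2)/2 = 1.5.
The 3 values of 359 occupy positions 3–5 → average rank 4.
Jon has value 891 → rank 1.5.

1.5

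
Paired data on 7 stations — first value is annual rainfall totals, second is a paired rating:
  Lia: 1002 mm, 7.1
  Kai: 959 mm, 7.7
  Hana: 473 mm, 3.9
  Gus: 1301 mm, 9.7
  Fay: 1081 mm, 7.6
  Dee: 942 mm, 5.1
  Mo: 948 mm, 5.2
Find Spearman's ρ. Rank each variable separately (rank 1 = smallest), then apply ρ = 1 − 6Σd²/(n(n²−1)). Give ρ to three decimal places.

Ranks of variable 1: 5, 4, 1, 7, 6, 2, 3
Ranks of variable 2: 4, 6, 1, 7, 5, 2, 3
d = r₁ − r₂: 1, -2, 0, 0, 1, 0, 0
d²: 1, 4, 0, 0, 1, 0, 0; Σd² = 6
ρ = 1 − 6·6/(7·48) = 1 − 36/336 = 0.893

0.893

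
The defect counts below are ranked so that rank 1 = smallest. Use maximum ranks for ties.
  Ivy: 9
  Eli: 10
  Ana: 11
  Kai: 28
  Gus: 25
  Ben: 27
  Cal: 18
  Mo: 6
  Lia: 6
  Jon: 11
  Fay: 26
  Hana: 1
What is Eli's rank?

Sorted (ascending): 1, 6, 6, 9, 10, 11, 11, 18, 25, 26, 27, 28
The 2 values of 6 occupy positions 2–3 → each gets rank 3.
The 2 values of 11 occupy positions 6–7 → each gets rank 7.
Eli has value 10 → rank 5.

5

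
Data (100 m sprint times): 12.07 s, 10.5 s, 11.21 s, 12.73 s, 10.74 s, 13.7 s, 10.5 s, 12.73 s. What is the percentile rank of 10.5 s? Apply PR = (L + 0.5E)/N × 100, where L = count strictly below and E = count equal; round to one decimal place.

12.5

N = 8.
Strictly below 10.5: 0. Equal to 10.5: 2.
PR = (0 + 0.5·2)/8 × 100 = 12.5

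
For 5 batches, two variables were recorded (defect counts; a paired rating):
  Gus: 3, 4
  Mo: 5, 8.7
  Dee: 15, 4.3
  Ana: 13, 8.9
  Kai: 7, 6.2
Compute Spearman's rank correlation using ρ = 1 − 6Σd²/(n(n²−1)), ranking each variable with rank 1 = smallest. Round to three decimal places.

0.300

Ranks of variable 1: 1, 2, 5, 4, 3
Ranks of variable 2: 1, 4, 2, 5, 3
d = r₁ − r₂: 0, -2, 3, -1, 0
d²: 0, 4, 9, 1, 0; Σd² = 14
ρ = 1 − 6·14/(5·24) = 1 − 84/120 = 0.300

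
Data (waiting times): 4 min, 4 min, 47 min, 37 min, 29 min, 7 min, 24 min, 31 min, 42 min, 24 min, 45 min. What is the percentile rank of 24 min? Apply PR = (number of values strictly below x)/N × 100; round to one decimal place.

N = 11.
Strictly below 24: 3. Equal to 24: 2.
PR = 3/11 × 100 = 27.3

27.3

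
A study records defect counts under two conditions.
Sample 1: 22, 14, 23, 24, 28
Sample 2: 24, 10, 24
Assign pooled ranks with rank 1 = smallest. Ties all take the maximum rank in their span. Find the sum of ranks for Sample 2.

Sorted (ascending): 10, 14, 22, 23, 24, 24, 24, 28
The 3 values of 24 occupy positions 5–7 → each gets rank 7.
Sample 2 values → pooled ranks: 24→7, 10→1, 24→7
Rank sum = 7 + 1 + 7 = 15

15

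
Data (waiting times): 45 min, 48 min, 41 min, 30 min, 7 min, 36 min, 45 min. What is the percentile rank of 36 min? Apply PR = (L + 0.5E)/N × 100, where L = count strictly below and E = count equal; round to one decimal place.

N = 7.
Strictly below 36: 2. Equal to 36: 1.
PR = (2 + 0.5·1)/7 × 100 = 35.7

35.7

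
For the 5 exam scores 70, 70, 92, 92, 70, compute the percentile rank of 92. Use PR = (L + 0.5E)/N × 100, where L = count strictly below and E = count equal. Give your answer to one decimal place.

N = 5.
Strictly below 92: 3. Equal to 92: 2.
PR = (3 + 0.5·2)/5 × 100 = 80.0

80.0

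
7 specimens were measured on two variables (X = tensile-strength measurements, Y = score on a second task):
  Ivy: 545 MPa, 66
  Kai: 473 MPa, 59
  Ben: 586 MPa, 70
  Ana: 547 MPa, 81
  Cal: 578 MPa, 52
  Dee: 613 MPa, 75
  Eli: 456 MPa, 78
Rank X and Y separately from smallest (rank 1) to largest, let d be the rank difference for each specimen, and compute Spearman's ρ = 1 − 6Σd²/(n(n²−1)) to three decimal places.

-0.036

Ranks of variable 1: 3, 2, 6, 4, 5, 7, 1
Ranks of variable 2: 3, 2, 4, 7, 1, 5, 6
d = r₁ − r₂: 0, 0, 2, -3, 4, 2, -5
d²: 0, 0, 4, 9, 16, 4, 25; Σd² = 58
ρ = 1 − 6·58/(7·48) = 1 − 348/336 = -0.036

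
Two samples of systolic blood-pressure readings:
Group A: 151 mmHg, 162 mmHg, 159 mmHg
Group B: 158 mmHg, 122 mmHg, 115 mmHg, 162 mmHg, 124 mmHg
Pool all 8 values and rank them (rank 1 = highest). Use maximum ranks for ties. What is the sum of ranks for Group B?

Sorted (descending): 162, 162, 159, 158, 151, 124, 122, 115
The 2 values of 162 occupy positions 1–2 → each gets rank 2.
Group B values → pooled ranks: 158→4, 122→7, 115→8, 162→2, 124→6
Rank sum = 4 + 7 + 8 + 2 + 6 = 27

27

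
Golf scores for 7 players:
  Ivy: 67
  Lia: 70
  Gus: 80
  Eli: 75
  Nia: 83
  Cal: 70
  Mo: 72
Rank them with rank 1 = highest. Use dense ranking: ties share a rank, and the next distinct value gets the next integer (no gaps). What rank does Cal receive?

Sorted (descending): 83, 80, 75, 72, 70, 70, 67
The 2 values of 70 share dense rank 5.
Remaining distinct values take the next consecutive integers.
Cal has value 70 → rank 5.

5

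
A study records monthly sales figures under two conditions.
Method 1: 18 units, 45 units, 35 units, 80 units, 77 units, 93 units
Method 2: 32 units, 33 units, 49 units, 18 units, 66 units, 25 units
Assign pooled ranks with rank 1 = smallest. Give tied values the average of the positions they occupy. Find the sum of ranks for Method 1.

47.5

Sorted (ascending): 18, 18, 25, 32, 33, 35, 45, 49, 66, 77, 80, 93
The 2 values of 18 occupy positions 1–2 → average rank (1+2)/2 = 1.5.
Method 1 values → pooled ranks: 18→1.5, 45→7, 35→6, 80→11, 77→10, 93→12
Rank sum = 1.5 + 7 + 6 + 11 + 10 + 12 = 47.5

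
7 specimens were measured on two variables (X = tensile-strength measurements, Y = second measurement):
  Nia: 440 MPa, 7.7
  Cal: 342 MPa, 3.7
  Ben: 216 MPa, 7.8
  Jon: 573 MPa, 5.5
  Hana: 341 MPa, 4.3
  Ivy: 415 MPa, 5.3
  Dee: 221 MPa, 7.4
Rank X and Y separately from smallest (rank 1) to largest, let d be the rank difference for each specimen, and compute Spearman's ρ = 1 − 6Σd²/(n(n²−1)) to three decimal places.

Ranks of variable 1: 6, 4, 1, 7, 3, 5, 2
Ranks of variable 2: 6, 1, 7, 4, 2, 3, 5
d = r₁ − r₂: 0, 3, -6, 3, 1, 2, -3
d²: 0, 9, 36, 9, 1, 4, 9; Σd² = 68
ρ = 1 − 6·68/(7·48) = 1 − 408/336 = -0.214

-0.214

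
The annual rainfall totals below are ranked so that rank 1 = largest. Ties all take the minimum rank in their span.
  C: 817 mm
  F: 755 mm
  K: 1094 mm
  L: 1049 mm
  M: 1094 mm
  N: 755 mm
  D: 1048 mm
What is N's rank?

6

Sorted (descending): 1094, 1094, 1049, 1048, 817, 755, 755
The 2 values of 1094 occupy positions 1–2 → each gets rank 1.
The 2 values of 755 occupy positions 6–7 → each gets rank 6.
N has value 755 mm → rank 6.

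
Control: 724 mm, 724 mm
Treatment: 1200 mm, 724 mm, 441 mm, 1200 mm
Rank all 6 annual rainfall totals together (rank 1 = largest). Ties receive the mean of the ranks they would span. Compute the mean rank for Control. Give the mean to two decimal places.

Sorted (descending): 1200, 1200, 724, 724, 724, 441
The 2 values of 1200 occupy positions 1–2 → average rank (1+2)/2 = 1.5.
The 3 values of 724 occupy positions 3–5 → average rank 4.
Control values → pooled ranks: 724→4, 724→4
Mean rank = (4 + 4) / 2 = 4.00

4.00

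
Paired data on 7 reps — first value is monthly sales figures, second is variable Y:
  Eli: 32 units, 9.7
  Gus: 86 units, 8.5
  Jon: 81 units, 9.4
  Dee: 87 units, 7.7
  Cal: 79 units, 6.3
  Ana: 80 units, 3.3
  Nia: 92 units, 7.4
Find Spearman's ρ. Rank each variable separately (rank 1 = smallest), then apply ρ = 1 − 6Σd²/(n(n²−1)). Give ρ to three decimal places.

Ranks of variable 1: 1, 5, 4, 6, 2, 3, 7
Ranks of variable 2: 7, 5, 6, 4, 2, 1, 3
d = r₁ − r₂: -6, 0, -2, 2, 0, 2, 4
d²: 36, 0, 4, 4, 0, 4, 16; Σd² = 64
ρ = 1 − 6·64/(7·48) = 1 − 384/336 = -0.143

-0.143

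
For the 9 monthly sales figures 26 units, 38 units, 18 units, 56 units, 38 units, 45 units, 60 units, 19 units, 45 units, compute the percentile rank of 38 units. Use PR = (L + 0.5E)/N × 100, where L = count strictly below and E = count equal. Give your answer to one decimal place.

44.4

N = 9.
Strictly below 38: 3. Equal to 38: 2.
PR = (3 + 0.5·2)/9 × 100 = 44.4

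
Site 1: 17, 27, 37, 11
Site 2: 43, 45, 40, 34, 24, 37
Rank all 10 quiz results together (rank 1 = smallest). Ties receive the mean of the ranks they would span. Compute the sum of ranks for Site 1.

13.5

Sorted (ascending): 11, 17, 24, 27, 34, 37, 37, 40, 43, 45
The 2 values of 37 occupy positions 6–7 → average rank (6+7)/2 = 6.5.
Site 1 values → pooled ranks: 17→2, 27→4, 37→6.5, 11→1
Rank sum = 2 + 4 + 6.5 + 1 = 13.5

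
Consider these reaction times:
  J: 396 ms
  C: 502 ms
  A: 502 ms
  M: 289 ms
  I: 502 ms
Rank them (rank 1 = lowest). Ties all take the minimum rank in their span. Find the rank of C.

3

Sorted (ascending): 289, 396, 502, 502, 502
The 3 values of 502 occupy positions 3–5 → each gets rank 3.
C has value 502 ms → rank 3.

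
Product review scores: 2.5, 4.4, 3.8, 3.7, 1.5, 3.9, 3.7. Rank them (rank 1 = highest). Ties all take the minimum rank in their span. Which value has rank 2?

Sorted (descending): 4.4, 3.9, 3.8, 3.7, 3.7, 2.5, 1.5
The 2 values of 3.7 occupy positions 4–5 → each gets rank 4.
Rank 2 → value 3.9.

3.9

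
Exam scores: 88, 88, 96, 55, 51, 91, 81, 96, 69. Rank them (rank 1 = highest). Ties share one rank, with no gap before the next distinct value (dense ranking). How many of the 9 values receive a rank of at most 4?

Sorted (descending): 96, 96, 91, 88, 88, 81, 69, 55, 51
The 2 values of 96 share dense rank 1.
The 2 values of 88 share dense rank 3.
Remaining distinct values take the next consecutive integers.
Ranks ≤ 4: {1, 1, 2, 3, 3, 4} → 6 values.

6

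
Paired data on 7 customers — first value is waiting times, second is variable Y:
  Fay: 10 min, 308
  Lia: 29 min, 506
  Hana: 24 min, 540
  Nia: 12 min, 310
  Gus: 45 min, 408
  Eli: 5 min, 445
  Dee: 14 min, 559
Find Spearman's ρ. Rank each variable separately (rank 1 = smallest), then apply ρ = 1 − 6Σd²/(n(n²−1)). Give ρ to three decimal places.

Ranks of variable 1: 2, 6, 5, 3, 7, 1, 4
Ranks of variable 2: 1, 5, 6, 2, 3, 4, 7
d = r₁ − r₂: 1, 1, -1, 1, 4, -3, -3
d²: 1, 1, 1, 1, 16, 9, 9; Σd² = 38
ρ = 1 − 6·38/(7·48) = 1 − 228/336 = 0.321

0.321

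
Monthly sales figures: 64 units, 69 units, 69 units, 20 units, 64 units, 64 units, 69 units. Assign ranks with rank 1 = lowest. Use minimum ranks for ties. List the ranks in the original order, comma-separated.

2, 5, 5, 1, 2, 2, 5

Sorted (ascending): 20, 64, 64, 64, 69, 69, 69
The 3 values of 64 occupy positions 2–4 → each gets rank 2.
The 3 values of 69 occupy positions 5–7 → each gets rank 5.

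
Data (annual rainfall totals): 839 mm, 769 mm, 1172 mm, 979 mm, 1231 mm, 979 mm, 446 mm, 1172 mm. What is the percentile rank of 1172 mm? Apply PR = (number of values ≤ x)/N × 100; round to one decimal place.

87.5

N = 8.
Strictly below 1172: 5. Equal to 1172: 2.
PR = 7/8 × 100 = 87.5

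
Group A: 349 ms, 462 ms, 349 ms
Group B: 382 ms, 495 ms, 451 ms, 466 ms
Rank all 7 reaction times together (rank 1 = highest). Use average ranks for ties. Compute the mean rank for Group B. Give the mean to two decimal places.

Sorted (descending): 495, 466, 462, 451, 382, 349, 349
The 2 values of 349 occupy positions 6–7 → average rank (6+7)/2 = 6.5.
Group B values → pooled ranks: 382→5, 495→1, 451→4, 466→2
Mean rank = (5 + 1 + 4 + 2) / 4 = 3.00

3.00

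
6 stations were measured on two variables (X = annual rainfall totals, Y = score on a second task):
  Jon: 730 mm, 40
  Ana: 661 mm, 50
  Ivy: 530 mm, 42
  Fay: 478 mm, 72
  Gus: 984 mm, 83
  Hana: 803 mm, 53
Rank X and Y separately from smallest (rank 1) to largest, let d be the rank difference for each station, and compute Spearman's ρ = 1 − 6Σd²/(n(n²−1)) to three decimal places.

Ranks of variable 1: 4, 3, 2, 1, 6, 5
Ranks of variable 2: 1, 3, 2, 5, 6, 4
d = r₁ − r₂: 3, 0, 0, -4, 0, 1
d²: 9, 0, 0, 16, 0, 1; Σd² = 26
ρ = 1 − 6·26/(6·35) = 1 − 156/210 = 0.257

0.257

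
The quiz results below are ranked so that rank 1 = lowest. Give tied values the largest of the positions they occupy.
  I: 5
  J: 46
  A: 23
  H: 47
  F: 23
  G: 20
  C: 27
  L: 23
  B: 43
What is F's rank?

Sorted (ascending): 5, 20, 23, 23, 23, 27, 43, 46, 47
The 3 values of 23 occupy positions 3–5 → each gets rank 5.
F has value 23 → rank 5.

5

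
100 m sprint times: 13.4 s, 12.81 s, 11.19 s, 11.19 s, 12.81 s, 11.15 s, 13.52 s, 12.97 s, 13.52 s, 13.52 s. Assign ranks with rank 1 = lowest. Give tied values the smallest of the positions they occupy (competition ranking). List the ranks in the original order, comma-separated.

Sorted (ascending): 11.15, 11.19, 11.19, 12.81, 12.81, 12.97, 13.4, 13.52, 13.52, 13.52
The 2 values of 11.19 occupy positions 2–3 → each gets rank 2.
The 2 values of 12.81 occupy positions 4–5 → each gets rank 4.
The 3 values of 13.52 occupy positions 8–10 → each gets rank 8.

7, 4, 2, 2, 4, 1, 8, 6, 8, 8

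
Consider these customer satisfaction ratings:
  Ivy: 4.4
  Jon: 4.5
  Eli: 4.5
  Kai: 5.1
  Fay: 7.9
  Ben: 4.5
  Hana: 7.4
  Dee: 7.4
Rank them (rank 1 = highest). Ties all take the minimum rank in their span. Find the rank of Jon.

Sorted (descending): 7.9, 7.4, 7.4, 5.1, 4.5, 4.5, 4.5, 4.4
The 2 values of 7.4 occupy positions 2–3 → each gets rank 2.
The 3 values of 4.5 occupy positions 5–7 → each gets rank 5.
Jon has value 4.5 → rank 5.

5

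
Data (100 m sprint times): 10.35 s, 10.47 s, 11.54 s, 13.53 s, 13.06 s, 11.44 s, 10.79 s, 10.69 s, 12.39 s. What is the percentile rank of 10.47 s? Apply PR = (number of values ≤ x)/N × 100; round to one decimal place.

N = 9.
Strictly below 10.47: 1. Equal to 10.47: 1.
PR = 2/9 × 100 = 22.2

22.2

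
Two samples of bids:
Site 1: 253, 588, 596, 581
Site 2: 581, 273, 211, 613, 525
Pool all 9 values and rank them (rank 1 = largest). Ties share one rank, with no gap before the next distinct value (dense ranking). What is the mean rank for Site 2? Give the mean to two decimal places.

Sorted (descending): 613, 596, 588, 581, 581, 525, 273, 253, 211
The 2 values of 581 share dense rank 4.
Remaining distinct values take the next consecutive integers.
Site 2 values → pooled ranks: 581→4, 273→6, 211→8, 613→1, 525→5
Mean rank = (4 + 6 + 8 + 1 + 5) / 5 = 4.80

4.80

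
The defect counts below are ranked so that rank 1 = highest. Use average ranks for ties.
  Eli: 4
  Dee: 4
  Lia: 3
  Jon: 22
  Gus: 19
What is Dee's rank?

Sorted (descending): 22, 19, 4, 4, 3
The 2 values of 4 occupy positions 3–4 → average rank (3+4)/2 = 3.5.
Dee has value 4 → rank 3.5.

3.5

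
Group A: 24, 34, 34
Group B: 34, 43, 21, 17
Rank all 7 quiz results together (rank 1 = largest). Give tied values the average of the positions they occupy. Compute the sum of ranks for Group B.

Sorted (descending): 43, 34, 34, 34, 24, 21, 17
The 3 values of 34 occupy positions 2–4 → average rank 3.
Group B values → pooled ranks: 34→3, 43→1, 21→6, 17→7
Rank sum = 3 + 1 + 6 + 7 = 17

17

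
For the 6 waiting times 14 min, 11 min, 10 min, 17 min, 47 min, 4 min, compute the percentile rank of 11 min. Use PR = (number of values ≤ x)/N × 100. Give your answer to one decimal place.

N = 6.
Strictly below 11: 2. Equal to 11: 1.
PR = 3/6 × 100 = 50.0

50.0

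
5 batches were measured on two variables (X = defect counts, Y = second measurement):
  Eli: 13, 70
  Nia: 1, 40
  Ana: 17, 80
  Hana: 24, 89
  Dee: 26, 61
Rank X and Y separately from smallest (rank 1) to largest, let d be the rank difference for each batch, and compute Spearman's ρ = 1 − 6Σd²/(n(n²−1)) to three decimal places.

Ranks of variable 1: 2, 1, 3, 4, 5
Ranks of variable 2: 3, 1, 4, 5, 2
d = r₁ − r₂: -1, 0, -1, -1, 3
d²: 1, 0, 1, 1, 9; Σd² = 12
ρ = 1 − 6·12/(5·24) = 1 − 72/120 = 0.400

0.400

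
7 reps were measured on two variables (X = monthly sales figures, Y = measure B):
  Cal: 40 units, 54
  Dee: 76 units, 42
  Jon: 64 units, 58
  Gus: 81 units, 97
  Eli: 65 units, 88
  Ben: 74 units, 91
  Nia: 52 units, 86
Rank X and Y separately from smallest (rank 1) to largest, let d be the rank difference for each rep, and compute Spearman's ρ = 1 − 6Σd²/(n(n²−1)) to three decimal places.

0.429

Ranks of variable 1: 1, 6, 3, 7, 4, 5, 2
Ranks of variable 2: 2, 1, 3, 7, 5, 6, 4
d = r₁ − r₂: -1, 5, 0, 0, -1, -1, -2
d²: 1, 25, 0, 0, 1, 1, 4; Σd² = 32
ρ = 1 − 6·32/(7·48) = 1 − 192/336 = 0.429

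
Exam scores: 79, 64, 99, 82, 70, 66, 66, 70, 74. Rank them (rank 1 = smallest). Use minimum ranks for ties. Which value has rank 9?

Sorted (ascending): 64, 66, 66, 70, 70, 74, 79, 82, 99
The 2 values of 66 occupy positions 2–3 → each gets rank 2.
The 2 values of 70 occupy positions 4–5 → each gets rank 4.
Rank 9 → value 99.

99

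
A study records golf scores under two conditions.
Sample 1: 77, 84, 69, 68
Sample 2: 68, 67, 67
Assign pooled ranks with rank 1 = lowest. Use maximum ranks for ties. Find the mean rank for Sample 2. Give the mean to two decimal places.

2.67

Sorted (ascending): 67, 67, 68, 68, 69, 77, 84
The 2 values of 67 occupy positions 1–2 → each gets rank 2.
The 2 values of 68 occupy positions 3–4 → each gets rank 4.
Sample 2 values → pooled ranks: 68→4, 67→2, 67→2
Mean rank = (4 + 2 + 2) / 3 = 2.67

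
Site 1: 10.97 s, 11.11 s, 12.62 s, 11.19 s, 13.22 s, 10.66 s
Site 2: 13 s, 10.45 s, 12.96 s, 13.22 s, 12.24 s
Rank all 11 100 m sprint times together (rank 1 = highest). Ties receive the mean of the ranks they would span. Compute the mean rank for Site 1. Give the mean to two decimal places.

6.75

Sorted (descending): 13.22, 13.22, 13, 12.96, 12.62, 12.24, 11.19, 11.11, 10.97, 10.66, 10.45
The 2 values of 13.22 occupy positions 1–2 → average rank (1+2)/2 = 1.5.
Site 1 values → pooled ranks: 10.97→9, 11.11→8, 12.62→5, 11.19→7, 13.22→1.5, 10.66→10
Mean rank = (9 + 8 + 5 + 7 + 1.5 + 10) / 6 = 6.75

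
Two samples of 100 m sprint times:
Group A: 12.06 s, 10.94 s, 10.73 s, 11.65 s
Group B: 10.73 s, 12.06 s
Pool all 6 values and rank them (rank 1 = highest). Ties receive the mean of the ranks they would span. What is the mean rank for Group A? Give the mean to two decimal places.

3.50

Sorted (descending): 12.06, 12.06, 11.65, 10.94, 10.73, 10.73
The 2 values of 12.06 occupy positions 1–2 → average rank (1+2)/2 = 1.5.
The 2 values of 10.73 occupy positions 5–6 → average rank (5+6)/2 = 5.5.
Group A values → pooled ranks: 12.06→1.5, 10.94→4, 10.73→5.5, 11.65→3
Mean rank = (1.5 + 4 + 5.5 + 3) / 4 = 3.50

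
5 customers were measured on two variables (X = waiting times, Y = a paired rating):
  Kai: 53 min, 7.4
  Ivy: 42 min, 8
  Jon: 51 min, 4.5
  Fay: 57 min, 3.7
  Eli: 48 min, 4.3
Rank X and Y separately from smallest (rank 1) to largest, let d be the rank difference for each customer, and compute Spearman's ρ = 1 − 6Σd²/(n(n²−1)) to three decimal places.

Ranks of variable 1: 4, 1, 3, 5, 2
Ranks of variable 2: 4, 5, 3, 1, 2
d = r₁ − r₂: 0, -4, 0, 4, 0
d²: 0, 16, 0, 16, 0; Σd² = 32
ρ = 1 − 6·32/(5·24) = 1 − 192/120 = -0.600

-0.600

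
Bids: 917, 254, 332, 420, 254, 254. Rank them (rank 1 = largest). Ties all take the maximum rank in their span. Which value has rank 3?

332

Sorted (descending): 917, 420, 332, 254, 254, 254
The 3 values of 254 occupy positions 4–6 → each gets rank 6.
Rank 3 → value 332.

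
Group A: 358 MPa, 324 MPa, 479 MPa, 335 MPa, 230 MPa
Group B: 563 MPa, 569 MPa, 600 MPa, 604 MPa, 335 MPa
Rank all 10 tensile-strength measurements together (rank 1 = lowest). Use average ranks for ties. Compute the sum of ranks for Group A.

17.5

Sorted (ascending): 230, 324, 335, 335, 358, 479, 563, 569, 600, 604
The 2 values of 335 occupy positions 3–4 → average rank (3+4)/2 = 3.5.
Group A values → pooled ranks: 358→5, 324→2, 479→6, 335→3.5, 230→1
Rank sum = 5 + 2 + 6 + 3.5 + 1 = 17.5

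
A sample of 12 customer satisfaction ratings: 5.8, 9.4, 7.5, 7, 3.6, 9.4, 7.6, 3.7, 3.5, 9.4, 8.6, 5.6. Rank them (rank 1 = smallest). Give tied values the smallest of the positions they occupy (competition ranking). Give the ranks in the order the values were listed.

5, 10, 7, 6, 2, 10, 8, 3, 1, 10, 9, 4

Sorted (ascending): 3.5, 3.6, 3.7, 5.6, 5.8, 7, 7.5, 7.6, 8.6, 9.4, 9.4, 9.4
The 3 values of 9.4 occupy positions 10–12 → each gets rank 10.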